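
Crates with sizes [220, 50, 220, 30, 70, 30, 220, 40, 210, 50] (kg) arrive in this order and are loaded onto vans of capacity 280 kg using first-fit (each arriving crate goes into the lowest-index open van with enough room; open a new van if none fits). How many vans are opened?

5

  220 → van 1 (new)  [load 220/280]
  50 → van 1  [load 270/280]
  220 → van 2 (new)  [load 220/280]
  30 → van 2  [load 250/280]
  70 → van 3 (new)  [load 70/280]
  30 → van 2  [load 280/280]
  220 → van 4 (new)  [load 220/280]
  40 → van 3  [load 110/280]
  210 → van 5 (new)  [load 210/280]
  50 → van 3  [load 160/280]
5 vans opened.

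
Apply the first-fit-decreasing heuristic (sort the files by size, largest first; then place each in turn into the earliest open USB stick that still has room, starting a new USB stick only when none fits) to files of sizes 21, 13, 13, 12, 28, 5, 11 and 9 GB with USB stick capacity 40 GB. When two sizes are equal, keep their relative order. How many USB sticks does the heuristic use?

3

Sorted descending: 28, 21, 13, 13, 12, 11, 9, 5.
  28 → USB stick 1 (new)  [load 28/40]
  21 → USB stick 2 (new)  [load 21/40]
  13 → USB stick 2  [load 34/40]
  13 → USB stick 3 (new)  [load 13/40]
  12 → USB stick 1  [load 40/40]
  11 → USB stick 3  [load 24/40]
  9 → USB stick 3  [load 33/40]
  5 → USB stick 2  [load 39/40]
3 USB sticks opened.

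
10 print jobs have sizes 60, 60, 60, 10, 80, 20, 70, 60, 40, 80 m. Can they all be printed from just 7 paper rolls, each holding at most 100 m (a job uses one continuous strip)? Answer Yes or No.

A valid assignment using 7 paper rolls:
  roll 1: 80 + 20 = 100
  roll 2: 80 + 10 = 90
  roll 3: 70 = 70
  roll 4: 60 + 40 = 100
  roll 5: 60 = 60
  roll 6: 60 = 60
  roll 7: 60 = 60
Every load is within 100 m, so 7 paper rolls suffice.

Yes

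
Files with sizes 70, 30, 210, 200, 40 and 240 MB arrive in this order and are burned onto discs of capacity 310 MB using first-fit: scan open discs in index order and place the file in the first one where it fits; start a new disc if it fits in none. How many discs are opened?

3

  70 → disc 1 (new)  [load 70/310]
  30 → disc 1  [load 100/310]
  210 → disc 1  [load 310/310]
  200 → disc 2 (new)  [load 200/310]
  40 → disc 2  [load 240/310]
  240 → disc 3 (new)  [load 240/310]
3 discs opened.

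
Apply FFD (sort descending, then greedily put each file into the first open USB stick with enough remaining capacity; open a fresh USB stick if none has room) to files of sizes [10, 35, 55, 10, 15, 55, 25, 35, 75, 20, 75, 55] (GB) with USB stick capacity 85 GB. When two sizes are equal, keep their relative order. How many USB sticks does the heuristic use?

6

Sorted descending: 75, 75, 55, 55, 55, 35, 35, 25, 20, 15, 10, 10.
  75 → USB stick 1 (new)  [load 75/85]
  75 → USB stick 2 (new)  [load 75/85]
  55 → USB stick 3 (new)  [load 55/85]
  55 → USB stick 4 (new)  [load 55/85]
  55 → USB stick 5 (new)  [load 55/85]
  35 → USB stick 6 (new)  [load 35/85]
  35 → USB stick 6  [load 70/85]
  25 → USB stick 3  [load 80/85]
  20 → USB stick 4  [load 75/85]
  15 → USB stick 5  [load 70/85]
  10 → USB stick 1  [load 85/85]
  10 → USB stick 2  [load 85/85]
6 USB sticks opened.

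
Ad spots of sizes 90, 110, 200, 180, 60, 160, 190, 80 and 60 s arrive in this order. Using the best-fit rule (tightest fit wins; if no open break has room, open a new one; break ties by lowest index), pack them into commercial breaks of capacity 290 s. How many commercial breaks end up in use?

5

  90 → break 1 (new)  [load 90/290]
  110 → break 1  [load 200/290]
  200 → break 2 (new)  [load 200/290]
  180 → break 3 (new)  [load 180/290]
  60 → break 1  [load 260/290]
  160 → break 4 (new)  [load 160/290]
  190 → break 5 (new)  [load 190/290]
  80 → break 2  [load 280/290]
  60 → break 5  [load 250/290]
5 commercial breaks opened.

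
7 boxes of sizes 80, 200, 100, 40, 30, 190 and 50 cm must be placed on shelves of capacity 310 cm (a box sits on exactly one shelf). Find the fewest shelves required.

3

Total = 200 + 190 + 100 + 80 + 50 + 40 + 30 = 690 cm.
Lower bound: ⌈690/310⌉ = 3 shelves.
A packing using 3 shelves:
  shelf 1: 200 + 100 = 300
  shelf 2: 190 + 80 + 40 = 310
  shelf 3: 50 + 30 = 80
This matches the lower bound, so 3 is optimal.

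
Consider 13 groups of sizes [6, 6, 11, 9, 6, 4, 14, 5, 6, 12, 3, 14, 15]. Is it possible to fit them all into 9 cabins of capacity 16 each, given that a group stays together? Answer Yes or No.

A valid assignment using 8 cabins:
  cabin 1: 15 = 15
  cabin 2: 14 = 14
  cabin 3: 14 = 14
  cabin 4: 12 + 4 = 16
  cabin 5: 11 + 5 = 16
  cabin 6: 9 + 6 = 15
  cabin 7: 6 + 6 + 3 = 15
  cabin 8: 6 = 6
That uses only 8 ≤ 9, so 9 cabins are enough.

Yes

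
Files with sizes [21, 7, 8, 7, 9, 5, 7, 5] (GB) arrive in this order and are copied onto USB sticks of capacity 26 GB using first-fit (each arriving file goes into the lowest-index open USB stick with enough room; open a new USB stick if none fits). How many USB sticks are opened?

3

  21 → USB stick 1 (new)  [load 21/26]
  7 → USB stick 2 (new)  [load 7/26]
  8 → USB stick 2  [load 15/26]
  7 → USB stick 2  [load 22/26]
  9 → USB stick 3 (new)  [load 9/26]
  5 → USB stick 1  [load 26/26]
  7 → USB stick 3  [load 16/26]
  5 → USB stick 3  [load 21/26]
3 USB sticks opened.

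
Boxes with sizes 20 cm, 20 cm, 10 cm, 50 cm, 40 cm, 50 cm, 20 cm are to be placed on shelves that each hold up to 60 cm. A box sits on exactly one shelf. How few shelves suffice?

Total = 50 + 50 + 40 + 20 + 20 + 20 + 10 = 210 cm.
Lower bound: ⌈210/60⌉ = 4 shelves.
A packing using 4 shelves:
  shelf 1: 50 + 10 = 60
  shelf 2: 50 = 50
  shelf 3: 40 + 20 = 60
  shelf 4: 20 + 20 = 40
This matches the lower bound, so 4 is optimal.

4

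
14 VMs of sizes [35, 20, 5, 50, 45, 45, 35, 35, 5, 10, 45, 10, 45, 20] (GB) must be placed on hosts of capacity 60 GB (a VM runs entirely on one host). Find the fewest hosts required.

Total = 50 + 45 + 45 + 45 + 45 + 35 + 35 + 35 + 20 + 20 + 10 + 10 + 5 + 5 = 405 GB.
Lower bound: ⌈405/60⌉ = 7 hosts.
Also, 8 VMs each exceed 30 GB, and no two of those can share a host, so at least 8 hosts are needed.
A packing using 8 hosts:
  host 1: 50 + 10 = 60
  host 2: 45 + 10 + 5 = 60
  host 3: 45 + 5 = 50
  host 4: 45 = 45
  host 5: 45 = 45
  host 6: 35 + 20 = 55
  host 7: 35 + 20 = 55
  host 8: 35 = 35
This matches the lower bound, so 8 is optimal.

8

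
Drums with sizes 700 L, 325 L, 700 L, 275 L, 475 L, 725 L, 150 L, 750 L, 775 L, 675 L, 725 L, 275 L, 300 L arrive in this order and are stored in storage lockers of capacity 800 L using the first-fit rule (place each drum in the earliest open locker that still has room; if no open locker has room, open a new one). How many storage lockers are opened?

10

  700 → locker 1 (new)  [load 700/800]
  325 → locker 2 (new)  [load 325/800]
  700 → locker 3 (new)  [load 700/800]
  275 → locker 2  [load 600/800]
  475 → locker 4 (new)  [load 475/800]
  725 → locker 5 (new)  [load 725/800]
  150 → locker 2  [load 750/800]
  750 → locker 6 (new)  [load 750/800]
  775 → locker 7 (new)  [load 775/800]
  675 → locker 8 (new)  [load 675/800]
  725 → locker 9 (new)  [load 725/800]
  275 → locker 4  [load 750/800]
  300 → locker 10 (new)  [load 300/800]
10 storage lockers opened.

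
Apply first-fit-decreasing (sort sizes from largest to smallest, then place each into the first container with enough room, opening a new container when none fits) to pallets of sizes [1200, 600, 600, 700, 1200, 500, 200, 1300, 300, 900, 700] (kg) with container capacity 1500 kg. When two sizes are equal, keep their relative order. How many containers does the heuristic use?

Sorted descending: 1300, 1200, 1200, 900, 700, 700, 600, 600, 500, 300, 200.
  1300 → container 1 (new)  [load 1300/1500]
  1200 → container 2 (new)  [load 1200/1500]
  1200 → container 3 (new)  [load 1200/1500]
  900 → container 4 (new)  [load 900/1500]
  700 → container 5 (new)  [load 700/1500]
  700 → container 5  [load 1400/1500]
  600 → container 4  [load 1500/1500]
  600 → container 6 (new)  [load 600/1500]
  500 → container 6  [load 1100/1500]
  300 → container 2  [load 1500/1500]
  200 → container 1  [load 1500/1500]
6 containers opened.

6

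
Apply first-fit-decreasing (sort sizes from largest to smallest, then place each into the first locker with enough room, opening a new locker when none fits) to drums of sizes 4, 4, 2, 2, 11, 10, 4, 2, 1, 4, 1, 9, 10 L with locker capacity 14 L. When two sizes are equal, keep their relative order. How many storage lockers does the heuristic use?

Sorted descending: 11, 10, 10, 9, 4, 4, 4, 4, 2, 2, 2, 1, 1.
  11 → locker 1 (new)  [load 11/14]
  10 → locker 2 (new)  [load 10/14]
  10 → locker 3 (new)  [load 10/14]
  9 → locker 4 (new)  [load 9/14]
  4 → locker 2  [load 14/14]
  4 → locker 3  [load 14/14]
  4 → locker 4  [load 13/14]
  4 → locker 5 (new)  [load 4/14]
  2 → locker 1  [load 13/14]
  2 → locker 5  [load 6/14]
  2 → locker 5  [load 8/14]
  1 → locker 1  [load 14/14]
  1 → locker 4  [load 14/14]
5 storage lockers opened.

5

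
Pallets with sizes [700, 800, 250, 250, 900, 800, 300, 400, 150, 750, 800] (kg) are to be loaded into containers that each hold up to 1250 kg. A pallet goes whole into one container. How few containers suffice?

Total = 900 + 800 + 800 + 800 + 750 + 700 + 400 + 300 + 250 + 250 + 150 = 6100 kg.
Lower bound: ⌈6100/1250⌉ = 5 containers.
Also, 6 pallets each exceed 625 kg, and no two of those can share a container, so at least 6 containers are needed.
A packing using 6 containers:
  container 1: 900 + 300 = 1200
  container 2: 800 + 400 = 1200
  container 3: 800 + 250 + 150 = 1200
  container 4: 800 + 250 = 1050
  container 5: 750 = 750
  container 6: 700 = 700
This matches the lower bound, so 6 is optimal.

6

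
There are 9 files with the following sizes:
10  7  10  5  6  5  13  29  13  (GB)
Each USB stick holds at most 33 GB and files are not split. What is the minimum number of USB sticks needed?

Total = 29 + 13 + 13 + 10 + 10 + 7 + 6 + 5 + 5 = 98 GB.
Lower bound: ⌈98/33⌉ = 3 USB sticks.
A packing using 4 USB sticks:
  USB stick 1: 29 = 29
  USB stick 2: 13 + 13 + 7 = 33
  USB stick 3: 10 + 10 + 6 + 5 = 31
  USB stick 4: 5 = 5
No arrangement into 3 USB sticks stays within capacity, so 4 is optimal.

4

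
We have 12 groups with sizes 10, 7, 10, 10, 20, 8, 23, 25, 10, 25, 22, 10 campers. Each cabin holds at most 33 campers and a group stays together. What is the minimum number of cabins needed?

Total = 25 + 25 + 23 + 22 + 20 + 10 + 10 + 10 + 10 + 10 + 8 + 7 = 180 campers.
Lower bound: ⌈180/33⌉ = 6 cabins.
A packing using 6 cabins:
  cabin 1: 25 + 8 = 33
  cabin 2: 25 + 7 = 32
  cabin 3: 23 + 10 = 33
  cabin 4: 22 + 10 = 32
  cabin 5: 20 + 10 = 30
  cabin 6: 10 + 10 = 20
This matches the lower bound, so 6 is optimal.

6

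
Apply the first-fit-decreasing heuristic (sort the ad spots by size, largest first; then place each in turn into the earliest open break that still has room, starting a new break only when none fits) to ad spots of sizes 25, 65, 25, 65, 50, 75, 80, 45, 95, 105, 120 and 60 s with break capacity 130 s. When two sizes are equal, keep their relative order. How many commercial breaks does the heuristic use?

Sorted descending: 120, 105, 95, 80, 75, 65, 65, 60, 50, 45, 25, 25.
  120 → break 1 (new)  [load 120/130]
  105 → break 2 (new)  [load 105/130]
  95 → break 3 (new)  [load 95/130]
  80 → break 4 (new)  [load 80/130]
  75 → break 5 (new)  [load 75/130]
  65 → break 6 (new)  [load 65/130]
  65 → break 6  [load 130/130]
  60 → break 7 (new)  [load 60/130]
  50 → break 4  [load 130/130]
  45 → break 5  [load 120/130]
  25 → break 2  [load 130/130]
  25 → break 3  [load 120/130]
7 commercial breaks opened.

7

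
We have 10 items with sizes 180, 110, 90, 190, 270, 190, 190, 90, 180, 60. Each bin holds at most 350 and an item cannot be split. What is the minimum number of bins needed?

6

Total = 270 + 190 + 190 + 190 + 180 + 180 + 110 + 90 + 90 + 60 = 1550.
Lower bound: ⌈1550/350⌉ = 5 bins.
Also, 6 items each exceed 175, and no two of those can share a bin, so at least 6 bins are needed.
A packing using 6 bins:
  bin 1: 270 + 60 = 330
  bin 2: 190 + 110 = 300
  bin 3: 190 + 90 = 280
  bin 4: 190 + 90 = 280
  bin 5: 180 = 180
  bin 6: 180 = 180
This matches the lower bound, so 6 is optimal.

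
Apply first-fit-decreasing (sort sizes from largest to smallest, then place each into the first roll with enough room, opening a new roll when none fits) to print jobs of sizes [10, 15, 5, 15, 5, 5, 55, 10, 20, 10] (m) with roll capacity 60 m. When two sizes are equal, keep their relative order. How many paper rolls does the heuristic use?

Sorted descending: 55, 20, 15, 15, 10, 10, 10, 5, 5, 5.
  55 → roll 1 (new)  [load 55/60]
  20 → roll 2 (new)  [load 20/60]
  15 → roll 2  [load 35/60]
  15 → roll 2  [load 50/60]
  10 → roll 2  [load 60/60]
  10 → roll 3 (new)  [load 10/60]
  10 → roll 3  [load 20/60]
  5 → roll 1  [load 60/60]
  5 → roll 3  [load 25/60]
  5 → roll 3  [load 30/60]
3 paper rolls opened.

3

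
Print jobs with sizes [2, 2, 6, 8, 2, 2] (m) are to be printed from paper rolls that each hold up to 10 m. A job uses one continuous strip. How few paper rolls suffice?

3

Total = 8 + 6 + 2 + 2 + 2 + 2 = 22 m.
Lower bound: ⌈22/10⌉ = 3 paper rolls.
A packing using 3 paper rolls:
  roll 1: 8 + 2 = 10
  roll 2: 6 + 2 + 2 = 10
  roll 3: 2 = 2
This matches the lower bound, so 3 is optimal.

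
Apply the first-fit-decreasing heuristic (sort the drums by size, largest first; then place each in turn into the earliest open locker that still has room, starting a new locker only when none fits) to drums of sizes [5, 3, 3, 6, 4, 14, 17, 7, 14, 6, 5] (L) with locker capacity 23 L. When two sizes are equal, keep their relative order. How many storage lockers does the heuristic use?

Sorted descending: 17, 14, 14, 7, 6, 6, 5, 5, 4, 3, 3.
  17 → locker 1 (new)  [load 17/23]
  14 → locker 2 (new)  [load 14/23]
  14 → locker 3 (new)  [load 14/23]
  7 → locker 2  [load 21/23]
  6 → locker 1  [load 23/23]
  6 → locker 3  [load 20/23]
  5 → locker 4 (new)  [load 5/23]
  5 → locker 4  [load 10/23]
  4 → locker 4  [load 14/23]
  3 → locker 3  [load 23/23]
  3 → locker 4  [load 17/23]
4 storage lockers opened.

4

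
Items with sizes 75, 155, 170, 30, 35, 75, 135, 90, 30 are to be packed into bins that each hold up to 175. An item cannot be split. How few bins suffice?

Total = 170 + 155 + 135 + 90 + 75 + 75 + 35 + 30 + 30 = 795.
Lower bound: ⌈795/175⌉ = 5 bins.
A packing using 5 bins:
  bin 1: 170 = 170
  bin 2: 155 = 155
  bin 3: 135 + 35 = 170
  bin 4: 90 + 75 = 165
  bin 5: 75 + 30 + 30 = 135
This matches the lower bound, so 5 is optimal.

5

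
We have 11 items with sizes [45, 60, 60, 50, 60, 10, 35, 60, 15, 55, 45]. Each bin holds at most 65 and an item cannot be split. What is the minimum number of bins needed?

Total = 60 + 60 + 60 + 60 + 55 + 50 + 45 + 45 + 35 + 15 + 10 = 495.
Lower bound: ⌈495/65⌉ = 8 bins.
Also, 9 items each exceed 65/2, and no two of those can share a bin, so at least 9 bins are needed.
A packing using 9 bins:
  bin 1: 60 = 60
  bin 2: 60 = 60
  bin 3: 60 = 60
  bin 4: 60 = 60
  bin 5: 55 + 10 = 65
  bin 6: 50 + 15 = 65
  bin 7: 45 = 45
  bin 8: 45 = 45
  bin 9: 35 = 35
This matches the lower bound, so 9 is optimal.

9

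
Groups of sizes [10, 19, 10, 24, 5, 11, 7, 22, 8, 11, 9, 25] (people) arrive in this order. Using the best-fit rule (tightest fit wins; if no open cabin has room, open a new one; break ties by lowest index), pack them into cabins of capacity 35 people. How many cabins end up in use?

  10 → cabin 1 (new)  [load 10/35]
  19 → cabin 1  [load 29/35]
  10 → cabin 2 (new)  [load 10/35]
  24 → cabin 2  [load 34/35]
  5 → cabin 1  [load 34/35]
  11 → cabin 3 (new)  [load 11/35]
  7 → cabin 3  [load 18/35]
  22 → cabin 4 (new)  [load 22/35]
  8 → cabin 4  [load 30/35]
  11 → cabin 3  [load 29/35]
  9 → cabin 5 (new)  [load 9/35]
  25 → cabin 5  [load 34/35]
5 cabins opened.

5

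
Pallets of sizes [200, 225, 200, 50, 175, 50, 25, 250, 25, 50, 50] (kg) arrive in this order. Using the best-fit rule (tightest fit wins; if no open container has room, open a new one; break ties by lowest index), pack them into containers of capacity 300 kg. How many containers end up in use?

5

  200 → container 1 (new)  [load 200/300]
  225 → container 2 (new)  [load 225/300]
  200 → container 3 (new)  [load 200/300]
  50 → container 2  [load 275/300]
  175 → container 4 (new)  [load 175/300]
  50 → container 1  [load 250/300]
  25 → container 2  [load 300/300]
  250 → container 5 (new)  [load 250/300]
  25 → container 1  [load 275/300]
  50 → container 5  [load 300/300]
  50 → container 3  [load 250/300]
5 containers opened.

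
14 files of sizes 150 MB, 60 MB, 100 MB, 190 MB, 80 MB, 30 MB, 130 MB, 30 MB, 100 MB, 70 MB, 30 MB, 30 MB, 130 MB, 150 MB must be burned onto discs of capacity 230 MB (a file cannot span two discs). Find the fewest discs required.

Total = 190 + 150 + 150 + 130 + 130 + 100 + 100 + 80 + 70 + 60 + 30 + 30 + 30 + 30 = 1280 MB.
Lower bound: ⌈1280/230⌉ = 6 discs.
A packing using 6 discs:
  disc 1: 190 + 30 = 220
  disc 2: 150 + 80 = 230
  disc 3: 150 + 70 = 220
  disc 4: 130 + 100 = 230
  disc 5: 130 + 100 = 230
  disc 6: 60 + 30 + 30 + 30 = 150
This matches the lower bound, so 6 is optimal.

6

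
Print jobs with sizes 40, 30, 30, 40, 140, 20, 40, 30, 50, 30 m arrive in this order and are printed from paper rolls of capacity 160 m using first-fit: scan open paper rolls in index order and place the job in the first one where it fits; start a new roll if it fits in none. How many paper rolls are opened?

3

  40 → roll 1 (new)  [load 40/160]
  30 → roll 1  [load 70/160]
  30 → roll 1  [load 100/160]
  40 → roll 1  [load 140/160]
  140 → roll 2 (new)  [load 140/160]
  20 → roll 1  [load 160/160]
  40 → roll 3 (new)  [load 40/160]
  30 → roll 3  [load 70/160]
  50 → roll 3  [load 120/160]
  30 → roll 3  [load 150/160]
3 paper rolls opened.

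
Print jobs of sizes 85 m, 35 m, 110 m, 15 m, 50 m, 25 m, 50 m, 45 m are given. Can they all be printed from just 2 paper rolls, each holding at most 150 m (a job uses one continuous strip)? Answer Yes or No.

No

Total = 415 m; ⌈415/150⌉ = 3.
At least 3 paper rolls are required, but only 2 are allowed.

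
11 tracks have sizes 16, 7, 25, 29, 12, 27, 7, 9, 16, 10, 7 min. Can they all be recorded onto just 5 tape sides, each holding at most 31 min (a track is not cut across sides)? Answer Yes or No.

Total = 165 min; ⌈165/31⌉ = 6.
At least 6 tape sides are required, but only 5 are allowed.

No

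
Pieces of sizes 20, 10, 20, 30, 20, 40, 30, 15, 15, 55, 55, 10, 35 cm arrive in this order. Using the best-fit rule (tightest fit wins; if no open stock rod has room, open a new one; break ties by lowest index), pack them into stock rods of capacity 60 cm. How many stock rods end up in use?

  20 → stock rod 1 (new)  [load 20/60]
  10 → stock rod 1  [load 30/60]
  20 → stock rod 1  [load 50/60]
  30 → stock rod 2 (new)  [load 30/60]
  20 → stock rod 2  [load 50/60]
  40 → stock rod 3 (new)  [load 40/60]
  30 → stock rod 4 (new)  [load 30/60]
  15 → stock rod 3  [load 55/60]
  15 → stock rod 4  [load 45/60]
  55 → stock rod 5 (new)  [load 55/60]
  55 → stock rod 6 (new)  [load 55/60]
  10 → stock rod 1  [load 60/60]
  35 → stock rod 7 (new)  [load 35/60]
7 stock rods opened.

7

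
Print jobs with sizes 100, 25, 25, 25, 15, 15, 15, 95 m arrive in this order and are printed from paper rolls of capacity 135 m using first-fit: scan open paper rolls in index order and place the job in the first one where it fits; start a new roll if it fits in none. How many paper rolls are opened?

3

  100 → roll 1 (new)  [load 100/135]
  25 → roll 1  [load 125/135]
  25 → roll 2 (new)  [load 25/135]
  25 → roll 2  [load 50/135]
  15 → roll 2  [load 65/135]
  15 → roll 2  [load 80/135]
  15 → roll 2  [load 95/135]
  95 → roll 3 (new)  [load 95/135]
3 paper rolls opened.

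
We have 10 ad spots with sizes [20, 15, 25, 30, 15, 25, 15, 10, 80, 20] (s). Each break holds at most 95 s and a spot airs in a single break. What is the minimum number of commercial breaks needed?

3

Total = 80 + 30 + 25 + 25 + 20 + 20 + 15 + 15 + 15 + 10 = 255 s.
Lower bound: ⌈255/95⌉ = 3 commercial breaks.
A packing using 3 commercial breaks:
  break 1: 80 + 15 = 95
  break 2: 30 + 25 + 25 + 15 = 95
  break 3: 20 + 20 + 15 + 10 = 65
This matches the lower bound, so 3 is optimal.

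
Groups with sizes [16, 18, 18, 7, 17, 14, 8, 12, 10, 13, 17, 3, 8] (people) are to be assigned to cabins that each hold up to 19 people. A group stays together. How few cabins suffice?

Total = 18 + 18 + 17 + 17 + 16 + 14 + 13 + 12 + 10 + 8 + 8 + 7 + 3 = 161 people.
Lower bound: ⌈161/19⌉ = 9 cabins.
A packing using 10 cabins:
  cabin 1: 18 = 18
  cabin 2: 18 = 18
  cabin 3: 17 = 17
  cabin 4: 17 = 17
  cabin 5: 16 + 3 = 19
  cabin 6: 14 = 14
  cabin 7: 13 = 13
  cabin 8: 12 + 7 = 19
  cabin 9: 10 + 8 = 18
  cabin 10: 8 = 8
No arrangement into 9 cabins stays within capacity, so 10 is optimal.

10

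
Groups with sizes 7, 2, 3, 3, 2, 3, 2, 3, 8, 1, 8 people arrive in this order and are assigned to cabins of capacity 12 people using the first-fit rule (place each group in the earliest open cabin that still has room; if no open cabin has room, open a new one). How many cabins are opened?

4

  7 → cabin 1 (new)  [load 7/12]
  2 → cabin 1  [load 9/12]
  3 → cabin 1  [load 12/12]
  3 → cabin 2 (new)  [load 3/12]
  2 → cabin 2  [load 5/12]
  3 → cabin 2  [load 8/12]
  2 → cabin 2  [load 10/12]
  3 → cabin 3 (new)  [load 3/12]
  8 → cabin 3  [load 11/12]
  1 → cabin 2  [load 11/12]
  8 → cabin 4 (new)  [load 8/12]
4 cabins opened.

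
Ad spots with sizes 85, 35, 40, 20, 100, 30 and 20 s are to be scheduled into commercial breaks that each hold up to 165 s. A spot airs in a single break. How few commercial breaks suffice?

2

Total = 100 + 85 + 40 + 35 + 30 + 20 + 20 = 330 s.
Lower bound: ⌈330/165⌉ = 2 commercial breaks.
A packing using 2 commercial breaks:
  break 1: 100 + 35 + 30 = 165
  break 2: 85 + 40 + 20 + 20 = 165
This matches the lower bound, so 2 is optimal.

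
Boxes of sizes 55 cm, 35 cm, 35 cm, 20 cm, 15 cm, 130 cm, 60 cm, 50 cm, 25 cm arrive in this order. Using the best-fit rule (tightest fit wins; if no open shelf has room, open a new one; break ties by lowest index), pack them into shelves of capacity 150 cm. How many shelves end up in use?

  55 → shelf 1 (new)  [load 55/150]
  35 → shelf 1  [load 90/150]
  35 → shelf 1  [load 125/150]
  20 → shelf 1  [load 145/150]
  15 → shelf 2 (new)  [load 15/150]
  130 → shelf 2  [load 145/150]
  60 → shelf 3 (new)  [load 60/150]
  50 → shelf 3  [load 110/150]
  25 → shelf 3  [load 135/150]
3 shelves opened.

3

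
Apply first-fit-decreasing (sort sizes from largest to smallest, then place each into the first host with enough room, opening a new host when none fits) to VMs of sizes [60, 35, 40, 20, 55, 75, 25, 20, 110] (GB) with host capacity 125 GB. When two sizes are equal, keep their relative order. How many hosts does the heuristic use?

4

Sorted descending: 110, 75, 60, 55, 40, 35, 25, 20, 20.
  110 → host 1 (new)  [load 110/125]
  75 → host 2 (new)  [load 75/125]
  60 → host 3 (new)  [load 60/125]
  55 → host 3  [load 115/125]
  40 → host 2  [load 115/125]
  35 → host 4 (new)  [load 35/125]
  25 → host 4  [load 60/125]
  20 → host 4  [load 80/125]
  20 → host 4  [load 100/125]
4 hosts opened.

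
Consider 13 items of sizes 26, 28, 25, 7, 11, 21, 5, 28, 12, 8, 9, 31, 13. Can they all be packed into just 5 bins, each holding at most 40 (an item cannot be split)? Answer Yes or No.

Total = 224; ⌈224/40⌉ = 6.
At least 6 bins are required, but only 5 are allowed.

No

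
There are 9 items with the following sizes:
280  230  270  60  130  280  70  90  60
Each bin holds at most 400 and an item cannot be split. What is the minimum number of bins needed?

Total = 280 + 280 + 270 + 230 + 130 + 90 + 70 + 60 + 60 = 1470.
Lower bound: ⌈1470/400⌉ = 4 bins.
A packing using 4 bins:
  bin 1: 280 + 90 = 370
  bin 2: 280 + 70 = 350
  bin 3: 270 + 130 = 400
  bin 4: 230 + 60 + 60 = 350
This matches the lower bound, so 4 is optimal.

4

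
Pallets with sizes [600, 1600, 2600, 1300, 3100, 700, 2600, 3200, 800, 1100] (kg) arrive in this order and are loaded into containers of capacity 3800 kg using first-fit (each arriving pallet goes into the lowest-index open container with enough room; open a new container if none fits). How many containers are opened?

  600 → container 1 (new)  [load 600/3800]
  1600 → container 1  [load 2200/3800]
  2600 → container 2 (new)  [load 2600/3800]
  1300 → container 1  [load 3500/3800]
  3100 → container 3 (new)  [load 3100/3800]
  700 → container 2  [load 3300/3800]
  2600 → container 4 (new)  [load 2600/3800]
  3200 → container 5 (new)  [load 3200/3800]
  800 → container 4  [load 3400/3800]
  1100 → container 6 (new)  [load 1100/3800]
6 containers opened.

6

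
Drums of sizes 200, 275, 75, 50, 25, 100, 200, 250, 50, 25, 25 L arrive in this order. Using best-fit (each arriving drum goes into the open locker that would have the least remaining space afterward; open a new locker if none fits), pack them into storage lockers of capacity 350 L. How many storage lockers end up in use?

  200 → locker 1 (new)  [load 200/350]
  275 → locker 2 (new)  [load 275/350]
  75 → locker 2  [load 350/350]
  50 → locker 1  [load 250/350]
  25 → locker 1  [load 275/350]
  100 → locker 3 (new)  [load 100/350]
  200 → locker 3  [load 300/350]
  250 → locker 4 (new)  [load 250/350]
  50 → locker 3  [load 350/350]
  25 → locker 1  [load 300/350]
  25 → locker 1  [load 325/350]
4 storage lockers opened.

4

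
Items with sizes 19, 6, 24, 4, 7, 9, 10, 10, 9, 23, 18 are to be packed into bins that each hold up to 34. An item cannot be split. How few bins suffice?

5

Total = 24 + 23 + 19 + 18 + 10 + 10 + 9 + 9 + 7 + 6 + 4 = 139.
Lower bound: ⌈139/34⌉ = 5 bins.
A packing using 5 bins:
  bin 1: 24 + 10 = 34
  bin 2: 23 + 10 = 33
  bin 3: 19 + 9 + 6 = 34
  bin 4: 18 + 9 + 7 = 34
  bin 5: 4 = 4
This matches the lower bound, so 5 is optimal.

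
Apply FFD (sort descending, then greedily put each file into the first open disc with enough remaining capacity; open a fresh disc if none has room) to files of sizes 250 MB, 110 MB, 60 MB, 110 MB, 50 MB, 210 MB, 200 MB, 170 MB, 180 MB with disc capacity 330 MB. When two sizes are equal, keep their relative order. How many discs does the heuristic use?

5

Sorted descending: 250, 210, 200, 180, 170, 110, 110, 60, 50.
  250 → disc 1 (new)  [load 250/330]
  210 → disc 2 (new)  [load 210/330]
  200 → disc 3 (new)  [load 200/330]
  180 → disc 4 (new)  [load 180/330]
  170 → disc 5 (new)  [load 170/330]
  110 → disc 2  [load 320/330]
  110 → disc 3  [load 310/330]
  60 → disc 1  [load 310/330]
  50 → disc 4  [load 230/330]
5 discs opened.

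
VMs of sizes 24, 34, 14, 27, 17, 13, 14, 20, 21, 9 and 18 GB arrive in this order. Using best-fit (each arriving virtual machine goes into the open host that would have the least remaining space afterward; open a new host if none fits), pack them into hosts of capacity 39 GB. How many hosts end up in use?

  24 → host 1 (new)  [load 24/39]
  34 → host 2 (new)  [load 34/39]
  14 → host 1  [load 38/39]
  27 → host 3 (new)  [load 27/39]
  17 → host 4 (new)  [load 17/39]
  13 → host 4  [load 30/39]
  14 → host 5 (new)  [load 14/39]
  20 → host 5  [load 34/39]
  21 → host 6 (new)  [load 21/39]
  9 → host 4  [load 39/39]
  18 → host 6  [load 39/39]
6 hosts opened.

6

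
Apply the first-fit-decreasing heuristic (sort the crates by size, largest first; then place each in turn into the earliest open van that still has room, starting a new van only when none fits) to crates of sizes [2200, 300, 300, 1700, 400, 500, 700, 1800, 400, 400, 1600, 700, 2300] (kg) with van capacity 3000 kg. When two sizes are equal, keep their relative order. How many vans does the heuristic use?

5

Sorted descending: 2300, 2200, 1800, 1700, 1600, 700, 700, 500, 400, 400, 400, 300, 300.
  2300 → van 1 (new)  [load 2300/3000]
  2200 → van 2 (new)  [load 2200/3000]
  1800 → van 3 (new)  [load 1800/3000]
  1700 → van 4 (new)  [load 1700/3000]
  1600 → van 5 (new)  [load 1600/3000]
  700 → van 1  [load 3000/3000]
  700 → van 2  [load 2900/3000]
  500 → van 3  [load 2300/3000]
  400 → van 3  [load 2700/3000]
  400 → van 4  [load 2100/3000]
  400 → van 4  [load 2500/3000]
  300 → van 3  [load 3000/3000]
  300 → van 4  [load 2800/3000]
5 vans opened.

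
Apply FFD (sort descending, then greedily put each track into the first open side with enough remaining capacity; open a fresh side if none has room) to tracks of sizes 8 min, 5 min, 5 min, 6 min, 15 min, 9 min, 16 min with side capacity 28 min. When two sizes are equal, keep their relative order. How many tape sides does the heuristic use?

Sorted descending: 16, 15, 9, 8, 6, 5, 5.
  16 → side 1 (new)  [load 16/28]
  15 → side 2 (new)  [load 15/28]
  9 → side 1  [load 25/28]
  8 → side 2  [load 23/28]
  6 → side 3 (new)  [load 6/28]
  5 → side 2  [load 28/28]
  5 → side 3  [load 11/28]
3 tape sides opened.

3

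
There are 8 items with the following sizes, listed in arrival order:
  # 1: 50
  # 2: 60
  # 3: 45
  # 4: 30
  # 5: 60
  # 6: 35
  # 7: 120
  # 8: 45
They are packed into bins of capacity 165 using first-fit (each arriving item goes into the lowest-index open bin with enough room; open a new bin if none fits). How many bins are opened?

  50 → bin 1 (new)  [load 50/165]
  60 → bin 1  [load 110/165]
  45 → bin 1  [load 155/165]
  30 → bin 2 (new)  [load 30/165]
  60 → bin 2  [load 90/165]
  35 → bin 2  [load 125/165]
  120 → bin 3 (new)  [load 120/165]
  45 → bin 3  [load 165/165]
3 bins opened.

3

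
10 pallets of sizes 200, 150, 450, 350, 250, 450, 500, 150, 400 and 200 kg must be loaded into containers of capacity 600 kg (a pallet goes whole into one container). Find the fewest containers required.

Total = 500 + 450 + 450 + 400 + 350 + 250 + 200 + 200 + 150 + 150 = 3100 kg.
Lower bound: ⌈3100/600⌉ = 6 containers.
A packing using 6 containers:
  container 1: 500 = 500
  container 2: 450 + 150 = 600
  container 3: 450 + 150 = 600
  container 4: 400 + 200 = 600
  container 5: 350 + 250 = 600
  container 6: 200 = 200
This matches the lower bound, so 6 is optimal.

6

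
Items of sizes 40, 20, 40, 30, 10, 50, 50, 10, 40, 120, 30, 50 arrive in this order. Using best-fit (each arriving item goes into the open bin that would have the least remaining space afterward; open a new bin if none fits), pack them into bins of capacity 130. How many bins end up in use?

4

  40 → bin 1 (new)  [load 40/130]
  20 → bin 1  [load 60/130]
  40 → bin 1  [load 100/130]
  30 → bin 1  [load 130/130]
  10 → bin 2 (new)  [load 10/130]
  50 → bin 2  [load 60/130]
  50 → bin 2  [load 110/130]
  10 → bin 2  [load 120/130]
  40 → bin 3 (new)  [load 40/130]
  120 → bin 4 (new)  [load 120/130]
  30 → bin 3  [load 70/130]
  50 → bin 3  [load 120/130]
4 bins opened.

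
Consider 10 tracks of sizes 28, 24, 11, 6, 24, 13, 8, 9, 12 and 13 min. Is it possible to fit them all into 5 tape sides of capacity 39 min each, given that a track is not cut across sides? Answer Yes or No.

Yes

A valid assignment using 4 tape sides:
  side 1: 28 + 11 = 39
  side 2: 24 + 13 = 37
  side 3: 24 + 13 = 37
  side 4: 12 + 9 + 8 + 6 = 35
That uses only 4 ≤ 5, so 5 tape sides are enough.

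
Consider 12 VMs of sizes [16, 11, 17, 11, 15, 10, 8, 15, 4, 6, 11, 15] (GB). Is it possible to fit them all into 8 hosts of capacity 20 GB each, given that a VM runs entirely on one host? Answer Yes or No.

Total = 139 GB; ⌈139/20⌉ = 7.
8 VMs each exceed half the capacity and cannot share a host, forcing at least 8 hosts.
The bound of 8 does not rule out 8, but exhaustive search shows no assignment into 8 hosts of capacity 20 GB exists — the minimum is 9.

No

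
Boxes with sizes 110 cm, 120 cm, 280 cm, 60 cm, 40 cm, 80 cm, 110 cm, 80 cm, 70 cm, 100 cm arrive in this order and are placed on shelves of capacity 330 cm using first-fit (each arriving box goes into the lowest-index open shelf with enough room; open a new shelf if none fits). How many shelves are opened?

4

  110 → shelf 1 (new)  [load 110/330]
  120 → shelf 1  [load 230/330]
  280 → shelf 2 (new)  [load 280/330]
  60 → shelf 1  [load 290/330]
  40 → shelf 1  [load 330/330]
  80 → shelf 3 (new)  [load 80/330]
  110 → shelf 3  [load 190/330]
  80 → shelf 3  [load 270/330]
  70 → shelf 4 (new)  [load 70/330]
  100 → shelf 4  [load 170/330]
4 shelves opened.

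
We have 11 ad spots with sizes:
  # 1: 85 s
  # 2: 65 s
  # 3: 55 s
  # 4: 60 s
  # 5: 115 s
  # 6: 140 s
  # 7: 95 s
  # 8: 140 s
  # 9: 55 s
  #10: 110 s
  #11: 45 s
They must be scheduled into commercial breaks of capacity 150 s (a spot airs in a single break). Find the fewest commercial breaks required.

Total = 140 + 140 + 115 + 110 + 95 + 85 + 65 + 60 + 55 + 55 + 45 = 965 s.
Lower bound: ⌈965/150⌉ = 7 commercial breaks.
A packing using 8 commercial breaks:
  break 1: 140 = 140
  break 2: 140 = 140
  break 3: 115 = 115
  break 4: 110 = 110
  break 5: 95 + 55 = 150
  break 6: 85 + 65 = 150
  break 7: 60 + 55 = 115
  break 8: 45 = 45
No arrangement into 7 commercial breaks stays within capacity, so 8 is optimal.

8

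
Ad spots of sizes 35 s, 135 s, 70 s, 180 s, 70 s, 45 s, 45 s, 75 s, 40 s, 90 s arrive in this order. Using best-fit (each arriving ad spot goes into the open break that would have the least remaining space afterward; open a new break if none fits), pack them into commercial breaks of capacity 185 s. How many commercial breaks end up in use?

  35 → break 1 (new)  [load 35/185]
  135 → break 1  [load 170/185]
  70 → break 2 (new)  [load 70/185]
  180 → break 3 (new)  [load 180/185]
  70 → break 2  [load 140/185]
  45 → break 2  [load 185/185]
  45 → break 4 (new)  [load 45/185]
  75 → break 4  [load 120/185]
  40 → break 4  [load 160/185]
  90 → break 5 (new)  [load 90/185]
5 commercial breaks opened.

5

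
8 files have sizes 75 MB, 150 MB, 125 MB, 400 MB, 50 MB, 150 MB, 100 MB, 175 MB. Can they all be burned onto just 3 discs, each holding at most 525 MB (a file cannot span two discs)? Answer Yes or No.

A valid assignment using 3 discs:
  disc 1: 400 + 125 = 525
  disc 2: 175 + 150 + 150 + 50 = 525
  disc 3: 100 + 75 = 175
Every load is within 525 MB, so 3 discs suffice.

Yes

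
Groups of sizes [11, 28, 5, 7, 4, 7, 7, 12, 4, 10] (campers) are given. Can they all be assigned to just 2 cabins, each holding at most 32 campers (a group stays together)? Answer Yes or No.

No

Total = 95 campers; ⌈95/32⌉ = 3.
At least 3 cabins are required, but only 2 are allowed.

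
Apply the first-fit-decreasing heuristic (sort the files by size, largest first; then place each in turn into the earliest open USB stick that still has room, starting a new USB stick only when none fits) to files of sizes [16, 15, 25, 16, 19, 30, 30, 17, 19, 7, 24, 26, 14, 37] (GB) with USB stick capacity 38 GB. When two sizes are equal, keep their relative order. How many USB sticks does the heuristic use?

9

Sorted descending: 37, 30, 30, 26, 25, 24, 19, 19, 17, 16, 16, 15, 14, 7.
  37 → USB stick 1 (new)  [load 37/38]
  30 → USB stick 2 (new)  [load 30/38]
  30 → USB stick 3 (new)  [load 30/38]
  26 → USB stick 4 (new)  [load 26/38]
  25 → USB stick 5 (new)  [load 25/38]
  24 → USB stick 6 (new)  [load 24/38]
  19 → USB stick 7 (new)  [load 19/38]
  19 → USB stick 7  [load 38/38]
  17 → USB stick 8 (new)  [load 17/38]
  16 → USB stick 8  [load 33/38]
  16 → USB stick 9 (new)  [load 16/38]
  15 → USB stick 9  [load 31/38]
  14 → USB stick 6  [load 38/38]
  7 → USB stick 2  [load 37/38]
9 USB sticks opened.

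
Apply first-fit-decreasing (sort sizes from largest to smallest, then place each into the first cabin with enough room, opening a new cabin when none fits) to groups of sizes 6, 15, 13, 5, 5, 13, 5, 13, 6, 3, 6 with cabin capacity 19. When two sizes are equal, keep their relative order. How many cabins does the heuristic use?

5

Sorted descending: 15, 13, 13, 13, 6, 6, 6, 5, 5, 5, 3.
  15 → cabin 1 (new)  [load 15/19]
  13 → cabin 2 (new)  [load 13/19]
  13 → cabin 3 (new)  [load 13/19]
  13 → cabin 4 (new)  [load 13/19]
  6 → cabin 2  [load 19/19]
  6 → cabin 3  [load 19/19]
  6 → cabin 4  [load 19/19]
  5 → cabin 5 (new)  [load 5/19]
  5 → cabin 5  [load 10/19]
  5 → cabin 5  [load 15/19]
  3 → cabin 1  [load 18/19]
5 cabins opened.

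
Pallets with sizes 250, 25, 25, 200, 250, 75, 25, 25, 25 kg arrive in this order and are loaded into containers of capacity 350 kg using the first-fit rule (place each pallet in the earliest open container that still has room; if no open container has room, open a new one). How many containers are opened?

3

  250 → container 1 (new)  [load 250/350]
  25 → container 1  [load 275/350]
  25 → container 1  [load 300/350]
  200 → container 2 (new)  [load 200/350]
  250 → container 3 (new)  [load 250/350]
  75 → container 2  [load 275/350]
  25 → container 1  [load 325/350]
  25 → container 1  [load 350/350]
  25 → container 2  [load 300/350]
3 containers opened.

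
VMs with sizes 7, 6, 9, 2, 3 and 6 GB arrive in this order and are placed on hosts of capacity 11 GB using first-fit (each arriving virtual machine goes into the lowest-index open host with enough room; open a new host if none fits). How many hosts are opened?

  7 → host 1 (new)  [load 7/11]
  6 → host 2 (new)  [load 6/11]
  9 → host 3 (new)  [load 9/11]
  2 → host 1  [load 9/11]
  3 → host 2  [load 9/11]
  6 → host 4 (new)  [load 6/11]
4 hosts opened.

4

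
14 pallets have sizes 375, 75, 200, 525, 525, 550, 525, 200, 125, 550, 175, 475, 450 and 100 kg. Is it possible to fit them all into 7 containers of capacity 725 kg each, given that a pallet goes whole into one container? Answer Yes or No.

No

Total = 4850 kg; ⌈4850/725⌉ = 7.
8 pallets each exceed half the capacity and cannot share a container, forcing at least 8 containers.
At least 8 containers are required, but only 7 are allowed.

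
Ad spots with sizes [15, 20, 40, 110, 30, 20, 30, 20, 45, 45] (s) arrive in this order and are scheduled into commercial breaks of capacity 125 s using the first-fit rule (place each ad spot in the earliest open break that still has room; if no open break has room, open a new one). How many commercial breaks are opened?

4

  15 → break 1 (new)  [load 15/125]
  20 → break 1  [load 35/125]
  40 → break 1  [load 75/125]
  110 → break 2 (new)  [load 110/125]
  30 → break 1  [load 105/125]
  20 → break 1  [load 125/125]
  30 → break 3 (new)  [load 30/125]
  20 → break 3  [load 50/125]
  45 → break 3  [load 95/125]
  45 → break 4 (new)  [load 45/125]
4 commercial breaks opened.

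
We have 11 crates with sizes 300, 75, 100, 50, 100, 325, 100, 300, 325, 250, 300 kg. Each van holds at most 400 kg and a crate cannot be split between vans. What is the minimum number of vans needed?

Total = 325 + 325 + 300 + 300 + 300 + 250 + 100 + 100 + 100 + 75 + 50 = 2225 kg.
Lower bound: ⌈2225/400⌉ = 6 vans.
A packing using 6 vans:
  van 1: 325 + 75 = 400
  van 2: 325 + 50 = 375
  van 3: 300 + 100 = 400
  van 4: 300 + 100 = 400
  van 5: 300 + 100 = 400
  van 6: 250 = 250
This matches the lower bound, so 6 is optimal.

6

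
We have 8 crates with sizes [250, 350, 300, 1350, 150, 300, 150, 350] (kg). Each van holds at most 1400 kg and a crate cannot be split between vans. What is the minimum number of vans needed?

3

Total = 1350 + 350 + 350 + 300 + 300 + 250 + 150 + 150 = 3200 kg.
Lower bound: ⌈3200/1400⌉ = 3 vans.
A packing using 3 vans:
  van 1: 1350 = 1350
  van 2: 350 + 350 + 300 + 300 = 1300
  van 3: 250 + 150 + 150 = 550
This matches the lower bound, so 3 is optimal.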